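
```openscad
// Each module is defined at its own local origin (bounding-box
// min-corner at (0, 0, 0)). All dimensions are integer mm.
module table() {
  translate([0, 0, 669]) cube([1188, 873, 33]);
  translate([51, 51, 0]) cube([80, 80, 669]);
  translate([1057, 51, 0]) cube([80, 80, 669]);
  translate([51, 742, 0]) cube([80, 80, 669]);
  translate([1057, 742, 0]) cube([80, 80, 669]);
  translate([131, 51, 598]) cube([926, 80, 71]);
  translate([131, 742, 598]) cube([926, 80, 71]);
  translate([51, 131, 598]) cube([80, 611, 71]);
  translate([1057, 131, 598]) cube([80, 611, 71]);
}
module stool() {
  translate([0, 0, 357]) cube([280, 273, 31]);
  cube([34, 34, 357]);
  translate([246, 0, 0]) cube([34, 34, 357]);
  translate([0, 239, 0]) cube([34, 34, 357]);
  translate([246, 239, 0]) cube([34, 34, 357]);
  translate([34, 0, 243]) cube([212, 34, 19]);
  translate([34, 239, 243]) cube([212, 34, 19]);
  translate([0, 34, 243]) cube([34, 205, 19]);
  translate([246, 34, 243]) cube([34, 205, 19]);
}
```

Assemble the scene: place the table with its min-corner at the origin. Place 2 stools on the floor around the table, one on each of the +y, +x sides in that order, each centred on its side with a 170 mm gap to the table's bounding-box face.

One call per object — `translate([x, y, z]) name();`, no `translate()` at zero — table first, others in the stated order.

table();
translate([454, 1043, 0]) stool();
translate([1358, 300, 0]) stool();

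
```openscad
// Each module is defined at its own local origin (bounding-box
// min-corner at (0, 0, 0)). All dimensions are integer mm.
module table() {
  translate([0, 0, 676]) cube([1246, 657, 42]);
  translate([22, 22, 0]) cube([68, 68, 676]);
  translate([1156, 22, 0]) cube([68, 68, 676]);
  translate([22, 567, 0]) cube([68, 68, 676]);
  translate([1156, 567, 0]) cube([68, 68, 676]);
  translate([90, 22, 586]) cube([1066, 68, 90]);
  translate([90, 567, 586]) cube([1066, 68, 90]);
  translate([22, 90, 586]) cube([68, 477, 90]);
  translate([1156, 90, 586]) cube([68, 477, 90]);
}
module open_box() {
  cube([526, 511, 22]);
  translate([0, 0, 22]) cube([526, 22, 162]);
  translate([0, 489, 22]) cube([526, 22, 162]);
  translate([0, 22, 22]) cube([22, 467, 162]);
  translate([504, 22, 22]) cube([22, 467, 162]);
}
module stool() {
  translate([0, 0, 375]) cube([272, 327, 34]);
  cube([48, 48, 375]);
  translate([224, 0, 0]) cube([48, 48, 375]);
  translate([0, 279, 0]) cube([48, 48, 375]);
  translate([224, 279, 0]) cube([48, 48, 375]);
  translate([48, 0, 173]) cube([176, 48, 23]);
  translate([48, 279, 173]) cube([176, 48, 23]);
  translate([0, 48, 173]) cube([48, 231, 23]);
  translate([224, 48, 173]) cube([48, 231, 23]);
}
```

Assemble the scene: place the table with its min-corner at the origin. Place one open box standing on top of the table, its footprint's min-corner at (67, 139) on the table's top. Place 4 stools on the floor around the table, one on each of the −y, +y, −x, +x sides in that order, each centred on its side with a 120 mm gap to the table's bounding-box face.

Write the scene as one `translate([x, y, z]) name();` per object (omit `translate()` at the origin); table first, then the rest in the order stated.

table();
translate([67, 139, 718]) open_box();
translate([487, -447, 0]) stool();
translate([487, 777, 0]) stool();
translate([-392, 165, 0]) stool();
translate([1366, 165, 0]) stool();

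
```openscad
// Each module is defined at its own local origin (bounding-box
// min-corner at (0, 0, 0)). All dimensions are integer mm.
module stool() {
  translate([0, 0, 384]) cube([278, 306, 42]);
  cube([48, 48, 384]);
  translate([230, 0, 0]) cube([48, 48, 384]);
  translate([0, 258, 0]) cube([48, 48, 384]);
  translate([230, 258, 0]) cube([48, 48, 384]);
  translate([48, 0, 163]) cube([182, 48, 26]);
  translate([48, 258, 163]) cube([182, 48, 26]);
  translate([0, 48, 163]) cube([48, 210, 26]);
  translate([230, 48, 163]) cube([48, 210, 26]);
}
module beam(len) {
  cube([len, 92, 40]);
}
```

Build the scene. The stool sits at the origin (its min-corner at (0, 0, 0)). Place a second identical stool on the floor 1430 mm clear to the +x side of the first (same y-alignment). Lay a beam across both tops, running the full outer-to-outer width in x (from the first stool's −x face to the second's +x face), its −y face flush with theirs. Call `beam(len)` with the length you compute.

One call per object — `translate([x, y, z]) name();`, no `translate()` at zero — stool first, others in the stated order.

stool();
translate([1708, 0, 0]) stool();
translate([0, 0, 426]) beam(1986);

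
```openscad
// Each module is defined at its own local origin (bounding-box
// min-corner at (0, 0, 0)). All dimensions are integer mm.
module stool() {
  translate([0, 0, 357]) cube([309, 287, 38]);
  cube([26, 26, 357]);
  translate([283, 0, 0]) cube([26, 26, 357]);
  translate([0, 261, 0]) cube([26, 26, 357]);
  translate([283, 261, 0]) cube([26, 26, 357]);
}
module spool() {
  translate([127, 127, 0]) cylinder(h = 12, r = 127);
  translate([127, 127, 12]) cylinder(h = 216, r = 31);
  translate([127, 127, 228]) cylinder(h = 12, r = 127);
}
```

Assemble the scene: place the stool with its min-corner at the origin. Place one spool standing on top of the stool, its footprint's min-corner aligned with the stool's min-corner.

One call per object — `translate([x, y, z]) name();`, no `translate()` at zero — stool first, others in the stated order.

stool();
translate([0, 0, 395]) spool();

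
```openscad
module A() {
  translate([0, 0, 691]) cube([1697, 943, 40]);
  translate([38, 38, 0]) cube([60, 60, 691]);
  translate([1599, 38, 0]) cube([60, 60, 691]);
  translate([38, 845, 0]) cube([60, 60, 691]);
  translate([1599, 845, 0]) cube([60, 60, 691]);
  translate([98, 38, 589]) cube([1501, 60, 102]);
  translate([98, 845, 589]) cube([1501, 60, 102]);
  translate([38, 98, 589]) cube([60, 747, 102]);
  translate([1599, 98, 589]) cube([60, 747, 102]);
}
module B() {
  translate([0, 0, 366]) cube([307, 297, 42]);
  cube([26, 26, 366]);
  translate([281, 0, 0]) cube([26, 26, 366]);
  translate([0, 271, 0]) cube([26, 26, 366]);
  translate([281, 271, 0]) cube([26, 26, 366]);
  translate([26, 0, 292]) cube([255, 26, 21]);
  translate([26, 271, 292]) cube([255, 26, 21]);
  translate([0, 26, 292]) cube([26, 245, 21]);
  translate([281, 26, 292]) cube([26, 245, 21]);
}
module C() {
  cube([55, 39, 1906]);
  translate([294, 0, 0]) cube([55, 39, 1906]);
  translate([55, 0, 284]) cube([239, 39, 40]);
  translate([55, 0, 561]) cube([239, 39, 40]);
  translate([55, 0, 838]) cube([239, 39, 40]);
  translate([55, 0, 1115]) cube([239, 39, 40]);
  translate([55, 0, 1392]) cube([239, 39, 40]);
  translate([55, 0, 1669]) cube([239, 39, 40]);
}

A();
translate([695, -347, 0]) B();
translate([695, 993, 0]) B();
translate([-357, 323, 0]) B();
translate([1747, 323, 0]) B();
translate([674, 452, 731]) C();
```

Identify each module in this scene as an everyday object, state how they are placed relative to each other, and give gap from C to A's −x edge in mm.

The ladder's min-x is at 674; the table's min-x is 0; gap = 674 mm.

A is a table. B is a stool. C is a ladder. Four stools sit around the table at the −y, +y, −x, +x sides. The ladder is on top of the table, centred. The gap from the ladder to the table's −x edge is 674 mm.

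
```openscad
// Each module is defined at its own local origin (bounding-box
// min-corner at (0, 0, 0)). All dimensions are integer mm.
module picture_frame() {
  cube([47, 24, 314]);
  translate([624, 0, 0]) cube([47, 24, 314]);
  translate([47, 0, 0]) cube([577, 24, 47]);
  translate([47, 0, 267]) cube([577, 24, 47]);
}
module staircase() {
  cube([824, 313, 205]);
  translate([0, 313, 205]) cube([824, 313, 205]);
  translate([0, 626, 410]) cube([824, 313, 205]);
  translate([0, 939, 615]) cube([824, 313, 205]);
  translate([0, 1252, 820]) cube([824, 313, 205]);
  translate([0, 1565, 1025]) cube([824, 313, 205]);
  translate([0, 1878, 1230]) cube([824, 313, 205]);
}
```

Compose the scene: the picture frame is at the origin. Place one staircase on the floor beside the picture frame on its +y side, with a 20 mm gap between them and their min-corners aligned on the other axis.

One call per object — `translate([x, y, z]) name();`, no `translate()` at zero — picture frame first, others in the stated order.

picture_frame();
translate([0, 44, 0]) staircase();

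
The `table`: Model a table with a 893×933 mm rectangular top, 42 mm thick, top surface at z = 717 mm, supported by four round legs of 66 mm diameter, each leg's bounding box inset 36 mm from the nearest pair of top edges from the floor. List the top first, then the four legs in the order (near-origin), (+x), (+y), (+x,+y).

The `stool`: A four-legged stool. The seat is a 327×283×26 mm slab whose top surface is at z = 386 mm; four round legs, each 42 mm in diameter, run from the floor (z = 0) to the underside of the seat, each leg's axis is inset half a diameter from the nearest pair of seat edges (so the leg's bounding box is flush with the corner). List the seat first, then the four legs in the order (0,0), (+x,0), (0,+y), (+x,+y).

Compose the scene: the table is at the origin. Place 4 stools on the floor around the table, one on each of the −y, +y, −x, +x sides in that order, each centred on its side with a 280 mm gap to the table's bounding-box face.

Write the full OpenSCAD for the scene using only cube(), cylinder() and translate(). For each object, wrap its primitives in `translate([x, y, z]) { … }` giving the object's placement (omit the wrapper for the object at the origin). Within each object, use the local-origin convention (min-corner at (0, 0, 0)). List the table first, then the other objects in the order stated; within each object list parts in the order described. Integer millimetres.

translate([0, 0, 675]) cube([893, 933, 42]);
translate([69, 69, 0]) cylinder(h = 675, r = 33);
translate([824, 69, 0]) cylinder(h = 675, r = 33);
translate([69, 864, 0]) cylinder(h = 675, r = 33);
translate([824, 864, 0]) cylinder(h = 675, r = 33);
translate([283, -563, 0]) {
  translate([0, 0, 360]) cube([327, 283, 26]);
  translate([21, 21, 0]) cylinder(h = 360, r = 21);
  translate([306, 21, 0]) cylinder(h = 360, r = 21);
  translate([21, 262, 0]) cylinder(h = 360, r = 21);
  translate([306, 262, 0]) cylinder(h = 360, r = 21);
}
translate([283, 1213, 0]) {
  translate([0, 0, 360]) cube([327, 283, 26]);
  translate([21, 21, 0]) cylinder(h = 360, r = 21);
  translate([306, 21, 0]) cylinder(h = 360, r = 21);
  translate([21, 262, 0]) cylinder(h = 360, r = 21);
  translate([306, 262, 0]) cylinder(h = 360, r = 21);
}
translate([-607, 325, 0]) {
  translate([0, 0, 360]) cube([327, 283, 26]);
  translate([21, 21, 0]) cylinder(h = 360, r = 21);
  translate([306, 21, 0]) cylinder(h = 360, r = 21);
  translate([21, 262, 0]) cylinder(h = 360, r = 21);
  translate([306, 262, 0]) cylinder(h = 360, r = 21);
}
translate([1173, 325, 0]) {
  translate([0, 0, 360]) cube([327, 283, 26]);
  translate([21, 21, 0]) cylinder(h = 360, r = 21);
  translate([306, 21, 0]) cylinder(h = 360, r = 21);
  translate([21, 262, 0]) cylinder(h = 360, r = 21);
  translate([306, 262, 0]) cylinder(h = 360, r = 21);
}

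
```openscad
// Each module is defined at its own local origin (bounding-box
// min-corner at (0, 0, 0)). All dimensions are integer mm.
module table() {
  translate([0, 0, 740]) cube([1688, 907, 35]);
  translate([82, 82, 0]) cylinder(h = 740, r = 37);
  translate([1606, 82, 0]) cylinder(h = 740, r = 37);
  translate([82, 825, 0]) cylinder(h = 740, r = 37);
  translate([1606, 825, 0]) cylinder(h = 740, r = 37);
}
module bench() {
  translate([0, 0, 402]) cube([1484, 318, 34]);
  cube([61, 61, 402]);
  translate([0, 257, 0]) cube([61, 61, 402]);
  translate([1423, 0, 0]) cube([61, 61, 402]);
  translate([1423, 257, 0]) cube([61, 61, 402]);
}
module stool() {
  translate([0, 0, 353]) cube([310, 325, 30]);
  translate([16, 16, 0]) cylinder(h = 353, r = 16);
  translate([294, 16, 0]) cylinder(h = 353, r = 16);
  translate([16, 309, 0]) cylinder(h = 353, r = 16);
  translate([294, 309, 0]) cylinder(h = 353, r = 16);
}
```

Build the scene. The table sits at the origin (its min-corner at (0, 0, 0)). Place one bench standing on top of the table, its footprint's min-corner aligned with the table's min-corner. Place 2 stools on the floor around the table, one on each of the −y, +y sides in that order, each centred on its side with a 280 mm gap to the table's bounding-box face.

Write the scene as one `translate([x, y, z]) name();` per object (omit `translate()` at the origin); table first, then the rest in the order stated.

table();
translate([0, 0, 775]) bench();
translate([689, -605, 0]) stool();
translate([689, 1187, 0]) stool();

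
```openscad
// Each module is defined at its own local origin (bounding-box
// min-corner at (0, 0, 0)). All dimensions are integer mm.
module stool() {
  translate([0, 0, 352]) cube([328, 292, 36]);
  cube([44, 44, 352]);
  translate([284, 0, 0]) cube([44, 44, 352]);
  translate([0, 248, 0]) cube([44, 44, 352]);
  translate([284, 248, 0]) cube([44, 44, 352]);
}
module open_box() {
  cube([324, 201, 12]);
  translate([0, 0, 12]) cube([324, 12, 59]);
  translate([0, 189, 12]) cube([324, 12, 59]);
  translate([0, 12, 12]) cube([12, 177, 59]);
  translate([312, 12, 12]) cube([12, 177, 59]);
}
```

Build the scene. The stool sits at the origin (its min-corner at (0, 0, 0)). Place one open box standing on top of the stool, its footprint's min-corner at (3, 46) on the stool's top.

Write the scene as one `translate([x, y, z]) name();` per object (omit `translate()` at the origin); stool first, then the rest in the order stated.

stool();
translate([3, 46, 388]) open_box();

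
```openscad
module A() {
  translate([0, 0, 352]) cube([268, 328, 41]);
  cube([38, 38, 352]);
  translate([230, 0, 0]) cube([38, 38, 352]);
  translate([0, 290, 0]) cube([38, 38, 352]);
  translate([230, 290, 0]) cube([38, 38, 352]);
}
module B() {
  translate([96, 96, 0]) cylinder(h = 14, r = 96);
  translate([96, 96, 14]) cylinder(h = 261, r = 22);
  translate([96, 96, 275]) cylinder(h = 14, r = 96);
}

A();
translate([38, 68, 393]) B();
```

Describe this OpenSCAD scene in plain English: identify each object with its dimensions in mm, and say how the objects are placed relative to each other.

A is a four-legged stool. The seat is a 268×328×41 mm slab whose top surface is at z = 393 mm; four square legs, each 38×38 mm in cross-section, run from the floor (z = 0) to the underside of the seat, each flush with a corner of the seat.

B is a spool: two coaxial disc flanges of radius 96 mm and thickness 14 mm, joined by a core cylinder of radius 22 mm and height 261 mm. The lower flange rests on z = 0 and the three cylinders share a vertical axis.

The spool is on top of the stool, centred.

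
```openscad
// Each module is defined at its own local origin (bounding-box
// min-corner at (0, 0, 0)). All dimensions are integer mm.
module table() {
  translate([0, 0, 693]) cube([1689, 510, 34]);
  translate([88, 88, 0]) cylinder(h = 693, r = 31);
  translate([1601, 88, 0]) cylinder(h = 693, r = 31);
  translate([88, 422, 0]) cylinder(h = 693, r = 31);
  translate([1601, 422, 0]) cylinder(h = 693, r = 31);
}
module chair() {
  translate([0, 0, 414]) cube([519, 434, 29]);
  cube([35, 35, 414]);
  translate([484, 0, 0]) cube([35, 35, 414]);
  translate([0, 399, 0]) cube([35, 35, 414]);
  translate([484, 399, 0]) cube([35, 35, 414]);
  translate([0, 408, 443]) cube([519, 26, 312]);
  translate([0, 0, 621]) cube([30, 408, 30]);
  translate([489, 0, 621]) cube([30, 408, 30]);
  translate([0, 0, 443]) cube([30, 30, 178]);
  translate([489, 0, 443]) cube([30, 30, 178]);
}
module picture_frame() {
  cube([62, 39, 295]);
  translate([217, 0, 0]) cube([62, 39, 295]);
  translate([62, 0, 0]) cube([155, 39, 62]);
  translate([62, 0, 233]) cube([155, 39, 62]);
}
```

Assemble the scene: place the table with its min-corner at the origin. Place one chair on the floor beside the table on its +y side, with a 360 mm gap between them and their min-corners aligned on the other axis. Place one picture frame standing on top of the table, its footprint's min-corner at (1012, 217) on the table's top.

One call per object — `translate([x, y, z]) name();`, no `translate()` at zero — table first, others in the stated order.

table();
translate([0, 870, 0]) chair();
translate([1012, 217, 727]) picture_frame();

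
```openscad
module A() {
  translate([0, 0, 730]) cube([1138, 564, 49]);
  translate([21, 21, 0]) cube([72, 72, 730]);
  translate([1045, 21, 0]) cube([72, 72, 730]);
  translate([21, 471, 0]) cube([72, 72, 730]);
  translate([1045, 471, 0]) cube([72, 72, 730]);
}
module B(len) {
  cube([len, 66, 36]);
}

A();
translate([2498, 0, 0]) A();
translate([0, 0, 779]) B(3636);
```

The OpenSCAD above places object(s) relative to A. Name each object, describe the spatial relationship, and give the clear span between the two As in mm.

Second table starts at x = 2498; first ends at x = 1138; clear span = 2498 − 1138 = 1360 mm.

A is a table. B is a beam. A beam spans the tops of two tables. The clear span between the two tables is 1360 mm.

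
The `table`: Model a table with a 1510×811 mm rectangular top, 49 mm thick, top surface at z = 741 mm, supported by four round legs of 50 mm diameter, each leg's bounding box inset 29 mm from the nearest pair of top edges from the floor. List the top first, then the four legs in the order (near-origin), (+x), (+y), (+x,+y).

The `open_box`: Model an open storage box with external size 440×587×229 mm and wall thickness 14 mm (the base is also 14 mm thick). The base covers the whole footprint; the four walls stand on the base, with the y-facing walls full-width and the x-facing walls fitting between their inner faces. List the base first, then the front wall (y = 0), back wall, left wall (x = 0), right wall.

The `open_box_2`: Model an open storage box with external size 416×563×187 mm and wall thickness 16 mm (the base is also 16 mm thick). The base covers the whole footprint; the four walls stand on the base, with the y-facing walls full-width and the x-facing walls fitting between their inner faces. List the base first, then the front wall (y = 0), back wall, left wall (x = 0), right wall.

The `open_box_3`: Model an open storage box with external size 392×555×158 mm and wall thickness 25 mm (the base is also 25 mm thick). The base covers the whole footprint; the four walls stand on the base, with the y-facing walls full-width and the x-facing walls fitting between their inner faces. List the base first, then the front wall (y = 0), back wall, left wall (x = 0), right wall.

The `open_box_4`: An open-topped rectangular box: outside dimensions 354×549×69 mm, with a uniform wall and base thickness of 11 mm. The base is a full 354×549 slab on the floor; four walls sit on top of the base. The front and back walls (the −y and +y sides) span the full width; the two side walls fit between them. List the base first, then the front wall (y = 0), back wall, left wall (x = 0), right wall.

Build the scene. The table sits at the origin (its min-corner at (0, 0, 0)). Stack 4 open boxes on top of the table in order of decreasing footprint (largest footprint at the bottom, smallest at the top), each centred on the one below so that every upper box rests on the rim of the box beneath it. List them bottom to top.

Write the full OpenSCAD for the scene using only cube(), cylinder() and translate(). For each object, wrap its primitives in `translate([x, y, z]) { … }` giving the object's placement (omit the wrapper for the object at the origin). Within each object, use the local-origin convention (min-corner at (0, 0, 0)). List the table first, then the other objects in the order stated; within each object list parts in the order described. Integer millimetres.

translate([0, 0, 692]) cube([1510, 811, 49]);
translate([54, 54, 0]) cylinder(h = 692, r = 25);
translate([1456, 54, 0]) cylinder(h = 692, r = 25);
translate([54, 757, 0]) cylinder(h = 692, r = 25);
translate([1456, 757, 0]) cylinder(h = 692, r = 25);
translate([535, 112, 741]) {
  cube([440, 587, 14]);
  translate([0, 0, 14]) cube([440, 14, 215]);
  translate([0, 573, 14]) cube([440, 14, 215]);
  translate([0, 14, 14]) cube([14, 559, 215]);
  translate([426, 14, 14]) cube([14, 559, 215]);
}
translate([547, 124, 970]) {
  cube([416, 563, 16]);
  translate([0, 0, 16]) cube([416, 16, 171]);
  translate([0, 547, 16]) cube([416, 16, 171]);
  translate([0, 16, 16]) cube([16, 531, 171]);
  translate([400, 16, 16]) cube([16, 531, 171]);
}
translate([559, 128, 1157]) {
  cube([392, 555, 25]);
  translate([0, 0, 25]) cube([392, 25, 133]);
  translate([0, 530, 25]) cube([392, 25, 133]);
  translate([0, 25, 25]) cube([25, 505, 133]);
  translate([367, 25, 25]) cube([25, 505, 133]);
}
translate([578, 131, 1315]) {
  cube([354, 549, 11]);
  translate([0, 0, 11]) cube([354, 11, 58]);
  translate([0, 538, 11]) cube([354, 11, 58]);
  translate([0, 11, 11]) cube([11, 527, 58]);
  translate([343, 11, 11]) cube([11, 527, 58]);
}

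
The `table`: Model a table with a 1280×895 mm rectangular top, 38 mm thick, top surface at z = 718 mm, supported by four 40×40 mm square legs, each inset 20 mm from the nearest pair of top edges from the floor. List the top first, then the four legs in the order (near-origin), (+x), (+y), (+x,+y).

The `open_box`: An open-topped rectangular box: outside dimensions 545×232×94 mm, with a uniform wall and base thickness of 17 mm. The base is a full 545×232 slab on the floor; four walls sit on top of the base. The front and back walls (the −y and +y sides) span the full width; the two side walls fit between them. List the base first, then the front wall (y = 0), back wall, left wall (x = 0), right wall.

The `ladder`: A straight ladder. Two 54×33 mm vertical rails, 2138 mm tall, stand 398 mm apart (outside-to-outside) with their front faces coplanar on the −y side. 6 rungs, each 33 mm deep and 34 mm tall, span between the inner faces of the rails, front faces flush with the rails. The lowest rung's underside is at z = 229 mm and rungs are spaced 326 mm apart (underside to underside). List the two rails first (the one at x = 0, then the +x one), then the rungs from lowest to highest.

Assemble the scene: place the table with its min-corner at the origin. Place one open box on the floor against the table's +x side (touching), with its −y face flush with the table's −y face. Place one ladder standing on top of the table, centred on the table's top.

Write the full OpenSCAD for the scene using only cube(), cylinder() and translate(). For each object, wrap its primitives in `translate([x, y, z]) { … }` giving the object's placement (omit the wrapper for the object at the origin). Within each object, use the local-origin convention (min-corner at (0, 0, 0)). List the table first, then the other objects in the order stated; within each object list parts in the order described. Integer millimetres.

translate([0, 0, 680]) cube([1280, 895, 38]);
translate([20, 20, 0]) cube([40, 40, 680]);
translate([1220, 20, 0]) cube([40, 40, 680]);
translate([20, 835, 0]) cube([40, 40, 680]);
translate([1220, 835, 0]) cube([40, 40, 680]);
translate([1280, 0, 0]) {
  cube([545, 232, 17]);
  translate([0, 0, 17]) cube([545, 17, 77]);
  translate([0, 215, 17]) cube([545, 17, 77]);
  translate([0, 17, 17]) cube([17, 198, 77]);
  translate([528, 17, 17]) cube([17, 198, 77]);
}
translate([441, 431, 718]) {
  cube([54, 33, 2138]);
  translate([344, 0, 0]) cube([54, 33, 2138]);
  translate([54, 0, 229]) cube([290, 33, 34]);
  translate([54, 0, 555]) cube([290, 33, 34]);
  translate([54, 0, 881]) cube([290, 33, 34]);
  translate([54, 0, 1207]) cube([290, 33, 34]);
  translate([54, 0, 1533]) cube([290, 33, 34]);
  translate([54, 0, 1859]) cube([290, 33, 34]);
}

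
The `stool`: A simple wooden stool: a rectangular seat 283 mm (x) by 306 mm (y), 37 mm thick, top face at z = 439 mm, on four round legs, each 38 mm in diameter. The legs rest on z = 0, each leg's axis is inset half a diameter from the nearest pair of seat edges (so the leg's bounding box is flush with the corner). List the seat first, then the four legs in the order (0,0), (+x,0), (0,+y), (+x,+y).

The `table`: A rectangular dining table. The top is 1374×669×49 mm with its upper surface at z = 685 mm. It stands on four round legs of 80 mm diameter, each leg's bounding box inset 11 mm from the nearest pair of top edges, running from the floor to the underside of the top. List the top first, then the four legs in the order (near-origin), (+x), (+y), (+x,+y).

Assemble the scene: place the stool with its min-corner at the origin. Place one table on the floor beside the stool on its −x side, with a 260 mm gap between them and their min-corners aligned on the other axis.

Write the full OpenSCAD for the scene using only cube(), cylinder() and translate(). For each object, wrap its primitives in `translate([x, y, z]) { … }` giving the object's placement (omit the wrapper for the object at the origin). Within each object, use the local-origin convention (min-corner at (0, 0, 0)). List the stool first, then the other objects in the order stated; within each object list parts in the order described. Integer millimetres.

translate([0, 0, 402]) cube([283, 306, 37]);
translate([19, 19, 0]) cylinder(h = 402, r = 19);
translate([264, 19, 0]) cylinder(h = 402, r = 19);
translate([19, 287, 0]) cylinder(h = 402, r = 19);
translate([264, 287, 0]) cylinder(h = 402, r = 19);
translate([-1634, 0, 0]) {
  translate([0, 0, 636]) cube([1374, 669, 49]);
  translate([51, 51, 0]) cylinder(h = 636, r = 40);
  translate([1323, 51, 0]) cylinder(h = 636, r = 40);
  translate([51, 618, 0]) cylinder(h = 636, r = 40);
  translate([1323, 618, 0]) cylinder(h = 636, r = 40);
}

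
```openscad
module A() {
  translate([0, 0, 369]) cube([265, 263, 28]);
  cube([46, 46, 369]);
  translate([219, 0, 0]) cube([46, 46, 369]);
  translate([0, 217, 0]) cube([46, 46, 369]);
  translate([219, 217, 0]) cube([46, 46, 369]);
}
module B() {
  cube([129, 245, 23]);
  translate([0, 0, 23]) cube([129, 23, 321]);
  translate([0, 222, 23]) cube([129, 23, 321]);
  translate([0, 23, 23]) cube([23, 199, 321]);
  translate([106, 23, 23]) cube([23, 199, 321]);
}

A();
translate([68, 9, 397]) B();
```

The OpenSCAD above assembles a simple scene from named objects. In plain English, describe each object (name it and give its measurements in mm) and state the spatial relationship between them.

A is a four-legged stool. The seat is a 265×263×28 mm slab whose top surface is at z = 397 mm; four square legs, each 46×46 mm in cross-section, run from the floor (z = 0) to the underside of the seat, each flush with a corner of the seat.

B is an open-topped rectangular box: outside dimensions 129×245×344 mm, with a uniform wall and base thickness of 23 mm. The base is a full 129×245 slab on the floor; four walls sit on top of the base. The front and back walls (the −y and +y sides) span the full width; the two side walls fit between them.

The open box is on top of the stool, centred.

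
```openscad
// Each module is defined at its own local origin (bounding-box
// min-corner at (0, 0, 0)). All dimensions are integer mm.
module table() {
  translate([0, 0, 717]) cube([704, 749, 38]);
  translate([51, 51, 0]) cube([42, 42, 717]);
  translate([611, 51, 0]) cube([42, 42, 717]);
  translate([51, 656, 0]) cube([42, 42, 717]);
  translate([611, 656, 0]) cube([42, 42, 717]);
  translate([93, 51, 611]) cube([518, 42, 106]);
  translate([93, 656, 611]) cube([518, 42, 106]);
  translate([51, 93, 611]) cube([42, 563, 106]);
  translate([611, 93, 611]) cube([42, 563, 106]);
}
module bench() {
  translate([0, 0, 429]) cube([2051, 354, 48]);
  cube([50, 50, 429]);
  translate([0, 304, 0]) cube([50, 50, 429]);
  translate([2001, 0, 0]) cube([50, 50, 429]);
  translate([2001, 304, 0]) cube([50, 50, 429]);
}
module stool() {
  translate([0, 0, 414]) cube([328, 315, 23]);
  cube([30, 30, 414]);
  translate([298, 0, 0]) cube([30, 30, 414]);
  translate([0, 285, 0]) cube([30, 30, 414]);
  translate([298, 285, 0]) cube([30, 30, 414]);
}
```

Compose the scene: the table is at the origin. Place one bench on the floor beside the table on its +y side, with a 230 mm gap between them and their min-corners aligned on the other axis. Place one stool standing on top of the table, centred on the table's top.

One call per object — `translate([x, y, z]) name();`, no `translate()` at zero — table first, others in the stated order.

table();
translate([0, 979, 0]) bench();
translate([188, 217, 755]) stool();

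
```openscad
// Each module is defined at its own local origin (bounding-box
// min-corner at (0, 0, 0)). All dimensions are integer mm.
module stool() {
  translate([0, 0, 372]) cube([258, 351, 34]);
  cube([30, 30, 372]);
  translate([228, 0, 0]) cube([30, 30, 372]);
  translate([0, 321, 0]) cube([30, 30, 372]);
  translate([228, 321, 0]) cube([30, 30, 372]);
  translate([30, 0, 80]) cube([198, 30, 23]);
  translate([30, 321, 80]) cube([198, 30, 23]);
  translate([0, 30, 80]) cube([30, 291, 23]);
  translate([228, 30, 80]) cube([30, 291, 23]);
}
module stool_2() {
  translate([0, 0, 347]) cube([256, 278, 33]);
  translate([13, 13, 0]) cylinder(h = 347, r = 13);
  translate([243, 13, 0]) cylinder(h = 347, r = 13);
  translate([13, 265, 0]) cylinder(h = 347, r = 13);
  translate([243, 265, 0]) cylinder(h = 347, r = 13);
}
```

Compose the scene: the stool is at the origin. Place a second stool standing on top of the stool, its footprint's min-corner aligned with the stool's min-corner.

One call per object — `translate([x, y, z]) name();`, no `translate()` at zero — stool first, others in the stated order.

stool();
translate([0, 0, 406]) stool_2();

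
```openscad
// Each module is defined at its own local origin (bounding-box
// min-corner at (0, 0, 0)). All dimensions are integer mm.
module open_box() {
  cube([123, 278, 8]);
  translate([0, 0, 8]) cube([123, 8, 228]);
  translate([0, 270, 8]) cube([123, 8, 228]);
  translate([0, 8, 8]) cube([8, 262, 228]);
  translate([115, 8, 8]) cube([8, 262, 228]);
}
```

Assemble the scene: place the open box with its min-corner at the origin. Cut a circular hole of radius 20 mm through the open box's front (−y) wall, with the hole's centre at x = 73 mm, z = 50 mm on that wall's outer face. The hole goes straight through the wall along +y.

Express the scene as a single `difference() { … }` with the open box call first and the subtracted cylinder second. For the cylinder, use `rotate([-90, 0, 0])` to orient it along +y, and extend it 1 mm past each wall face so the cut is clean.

difference() {
  open_box();
  translate([73, -1, 50]) rotate([-90, 0, 0]) cylinder(h = 10, r = 20);
}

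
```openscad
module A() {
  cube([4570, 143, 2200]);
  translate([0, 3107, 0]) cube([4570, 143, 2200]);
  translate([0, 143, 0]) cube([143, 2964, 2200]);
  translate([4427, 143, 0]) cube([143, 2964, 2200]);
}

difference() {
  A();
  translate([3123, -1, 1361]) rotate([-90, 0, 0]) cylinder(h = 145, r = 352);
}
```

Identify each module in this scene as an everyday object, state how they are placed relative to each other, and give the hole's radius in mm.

A is a house frame. The house frame has a circular hole through its front wall. The hole's radius is 352 mm.

The subtracted cylinder has r = 352 mm.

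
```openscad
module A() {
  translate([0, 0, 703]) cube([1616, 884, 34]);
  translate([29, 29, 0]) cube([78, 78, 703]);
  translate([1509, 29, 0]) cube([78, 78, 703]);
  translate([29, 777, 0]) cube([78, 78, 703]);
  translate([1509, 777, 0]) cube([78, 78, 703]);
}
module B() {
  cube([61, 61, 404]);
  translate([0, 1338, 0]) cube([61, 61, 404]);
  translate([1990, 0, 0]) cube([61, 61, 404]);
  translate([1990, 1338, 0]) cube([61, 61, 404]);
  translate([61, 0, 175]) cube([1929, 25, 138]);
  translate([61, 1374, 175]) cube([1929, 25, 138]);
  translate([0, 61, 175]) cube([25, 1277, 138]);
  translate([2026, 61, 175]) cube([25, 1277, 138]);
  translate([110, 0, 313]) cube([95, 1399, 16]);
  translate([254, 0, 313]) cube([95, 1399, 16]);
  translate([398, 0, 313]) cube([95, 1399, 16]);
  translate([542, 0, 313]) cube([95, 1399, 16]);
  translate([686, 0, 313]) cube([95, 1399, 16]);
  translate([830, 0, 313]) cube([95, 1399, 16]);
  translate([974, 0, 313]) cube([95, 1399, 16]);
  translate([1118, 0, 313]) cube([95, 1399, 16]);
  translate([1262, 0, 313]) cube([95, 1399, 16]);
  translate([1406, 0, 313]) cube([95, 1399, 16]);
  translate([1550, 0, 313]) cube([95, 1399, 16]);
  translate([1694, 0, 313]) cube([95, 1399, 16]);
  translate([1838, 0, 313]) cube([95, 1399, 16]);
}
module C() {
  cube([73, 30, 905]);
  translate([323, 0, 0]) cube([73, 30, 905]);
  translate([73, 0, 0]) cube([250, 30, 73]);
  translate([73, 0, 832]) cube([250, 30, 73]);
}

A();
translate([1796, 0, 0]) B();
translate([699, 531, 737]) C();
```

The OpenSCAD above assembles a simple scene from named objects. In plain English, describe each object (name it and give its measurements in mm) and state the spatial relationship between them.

A is a table: top 1616 mm (x) × 884 mm (y), 34 mm thick, upper face at z = 737 mm, on four 78×78 mm square legs, each inset 29 mm from the nearest pair of top edges, running from z = 0 to the bottom of the top.

B is a bed frame 2051 mm long (x) by 1399 mm wide (y). Four 61×61 mm corner posts, 404 mm tall, at the corners of the footprint. Four rails of 25 mm thickness and 138 mm height run between adjacent posts with their undersides at z = 175 mm, their outer faces flush with the outside of the frame (the two x-running rails run between the posts' inner faces; the two y-running rails run between the posts' inner faces). 13 slats, each 95 mm wide (x) and 16 mm thick, lie across the top of the two x-running rails, running the full 1399 mm width of the frame in y; the slats are evenly spaced along x between the inner faces of the end posts with equal gaps (rounded down to the nearest mm) at the −x end and between each pair — any rounding remainder accumulates at the +x end.

C is a picture frame with a 250×759 mm rectangular opening (x by z) and a uniform 73 mm border on every side. Frame depth is 30 mm along y. It is built from two vertical stiles running the full outside height and two horizontal rails spanning the gap between the stiles.

The bed frame is on the floor beside the table on its +x side. The picture frame is on top of the table.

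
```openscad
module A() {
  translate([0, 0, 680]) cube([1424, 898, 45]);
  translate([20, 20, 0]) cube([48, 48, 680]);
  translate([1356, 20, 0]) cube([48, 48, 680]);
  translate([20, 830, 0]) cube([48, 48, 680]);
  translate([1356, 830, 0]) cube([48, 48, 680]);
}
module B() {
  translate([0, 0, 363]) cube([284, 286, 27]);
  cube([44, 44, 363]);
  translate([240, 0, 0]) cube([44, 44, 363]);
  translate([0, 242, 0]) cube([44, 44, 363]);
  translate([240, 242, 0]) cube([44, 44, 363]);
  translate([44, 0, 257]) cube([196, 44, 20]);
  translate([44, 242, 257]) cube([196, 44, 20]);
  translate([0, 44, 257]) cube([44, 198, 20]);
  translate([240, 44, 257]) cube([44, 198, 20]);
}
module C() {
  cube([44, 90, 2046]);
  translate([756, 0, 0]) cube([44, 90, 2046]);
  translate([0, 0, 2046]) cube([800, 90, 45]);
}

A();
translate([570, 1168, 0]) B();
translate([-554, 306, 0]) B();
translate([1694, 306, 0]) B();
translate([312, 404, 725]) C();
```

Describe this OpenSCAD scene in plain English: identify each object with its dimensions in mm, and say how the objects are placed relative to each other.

A is a rectangular dining table. The top is 1424×898×45 mm with its upper surface at z = 725 mm. It stands on four 48×48 mm square legs, each inset 20 mm from the nearest pair of top edges, running from the floor to the underside of the top.

B is a four-legged stool. The seat is 284×286 mm, 27 mm thick, top at z = 390 mm. It stands on four square legs, each 44×44 mm in cross-section, from z = 0 to the seat underside, each flush with a corner of the seat. Four stretchers, 44 mm wide and 20 mm tall, connect adjacent legs with their undersides at z = 257 mm, each running between the inner faces of the legs it joins and aligned with the legs' outer faces on the other axis.

C is a rectangular door frame: two vertical jambs of 44×90 mm section, 2046 mm tall, with a clear opening 712 mm wide between their inner faces. A header 45 mm tall and 90 mm deep lies on top of the jambs and spans the full outside width.

Three stools sit around the table at the +y, −x, +x sides. The door frame is on top of the table, centred.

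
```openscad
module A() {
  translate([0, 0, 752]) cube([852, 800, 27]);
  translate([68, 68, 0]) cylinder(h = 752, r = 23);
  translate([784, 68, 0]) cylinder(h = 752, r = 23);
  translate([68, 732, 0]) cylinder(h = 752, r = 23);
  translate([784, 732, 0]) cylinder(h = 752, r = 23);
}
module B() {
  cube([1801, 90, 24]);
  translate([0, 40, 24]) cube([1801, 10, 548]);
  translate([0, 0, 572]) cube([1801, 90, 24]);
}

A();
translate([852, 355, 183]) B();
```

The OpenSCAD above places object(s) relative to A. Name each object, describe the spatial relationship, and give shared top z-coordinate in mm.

Both tops at z = 779 mm.

A is a table. B is an I-beam. The I-beam is beside the table with their tops flush at z = 779. The shared top z-coordinate is 779 mm.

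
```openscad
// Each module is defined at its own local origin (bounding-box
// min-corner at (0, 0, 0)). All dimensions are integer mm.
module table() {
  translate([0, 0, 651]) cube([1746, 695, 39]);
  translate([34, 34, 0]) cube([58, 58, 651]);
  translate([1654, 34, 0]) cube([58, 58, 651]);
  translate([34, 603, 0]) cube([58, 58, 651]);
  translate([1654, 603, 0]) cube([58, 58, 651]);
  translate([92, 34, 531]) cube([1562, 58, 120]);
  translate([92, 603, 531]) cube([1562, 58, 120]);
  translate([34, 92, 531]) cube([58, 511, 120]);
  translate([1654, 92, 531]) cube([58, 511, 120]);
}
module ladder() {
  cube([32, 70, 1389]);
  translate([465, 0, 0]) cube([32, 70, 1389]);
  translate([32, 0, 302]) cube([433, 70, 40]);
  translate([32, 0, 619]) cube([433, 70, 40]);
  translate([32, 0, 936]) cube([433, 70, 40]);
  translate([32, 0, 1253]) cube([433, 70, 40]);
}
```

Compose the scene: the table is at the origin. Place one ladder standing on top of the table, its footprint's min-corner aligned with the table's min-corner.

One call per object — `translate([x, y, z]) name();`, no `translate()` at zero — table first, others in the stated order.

table();
translate([0, 0, 690]) ladder();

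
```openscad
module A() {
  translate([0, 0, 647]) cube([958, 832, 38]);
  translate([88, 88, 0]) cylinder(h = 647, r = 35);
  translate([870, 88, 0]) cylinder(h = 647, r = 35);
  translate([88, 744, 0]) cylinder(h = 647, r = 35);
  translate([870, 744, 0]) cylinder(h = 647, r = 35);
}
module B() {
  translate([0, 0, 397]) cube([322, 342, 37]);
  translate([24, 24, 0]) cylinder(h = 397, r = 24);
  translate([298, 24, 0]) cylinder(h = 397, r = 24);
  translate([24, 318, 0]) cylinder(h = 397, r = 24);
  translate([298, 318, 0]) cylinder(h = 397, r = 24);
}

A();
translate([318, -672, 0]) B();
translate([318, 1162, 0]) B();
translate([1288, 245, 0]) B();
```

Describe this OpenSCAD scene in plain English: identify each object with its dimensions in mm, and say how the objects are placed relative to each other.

A is a table with a 958×832 mm rectangular top, 38 mm thick, top surface at z = 685 mm, supported by four round legs of 70 mm diameter, each leg's bounding box inset 53 mm from the nearest pair of top edges, running from the floor.

B is a four-legged stool. The seat is 322×342 mm, 37 mm thick, top at z = 434 mm. It stands on four round legs, each 48 mm in diameter, from z = 0 to the seat underside, each leg's axis is inset half a diameter from the nearest pair of seat edges (so the leg's bounding box is flush with the corner).

Three stools sit around the table at the −y, +y, +x sides.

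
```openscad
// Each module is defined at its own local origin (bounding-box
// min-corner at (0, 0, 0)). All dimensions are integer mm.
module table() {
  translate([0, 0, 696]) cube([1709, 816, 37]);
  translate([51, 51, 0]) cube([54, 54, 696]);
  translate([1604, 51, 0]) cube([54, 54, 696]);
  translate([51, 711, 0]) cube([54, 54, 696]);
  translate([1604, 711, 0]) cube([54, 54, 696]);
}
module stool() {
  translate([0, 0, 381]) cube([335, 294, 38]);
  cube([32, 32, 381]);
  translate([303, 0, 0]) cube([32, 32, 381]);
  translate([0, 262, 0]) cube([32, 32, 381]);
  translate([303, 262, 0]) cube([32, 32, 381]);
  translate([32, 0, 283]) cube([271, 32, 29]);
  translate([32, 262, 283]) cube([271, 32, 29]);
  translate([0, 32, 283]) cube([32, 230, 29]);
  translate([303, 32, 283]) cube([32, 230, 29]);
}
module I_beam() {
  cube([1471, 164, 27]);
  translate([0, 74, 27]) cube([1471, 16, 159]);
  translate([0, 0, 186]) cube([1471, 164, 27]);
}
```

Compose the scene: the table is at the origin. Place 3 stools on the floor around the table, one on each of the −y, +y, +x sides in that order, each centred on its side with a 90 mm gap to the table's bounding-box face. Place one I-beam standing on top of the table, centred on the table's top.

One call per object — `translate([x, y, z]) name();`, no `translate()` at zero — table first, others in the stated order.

table();
translate([687, -384, 0]) stool();
translate([687, 906, 0]) stool();
translate([1799, 261, 0]) stool();
translate([119, 326, 733]) I_beam();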